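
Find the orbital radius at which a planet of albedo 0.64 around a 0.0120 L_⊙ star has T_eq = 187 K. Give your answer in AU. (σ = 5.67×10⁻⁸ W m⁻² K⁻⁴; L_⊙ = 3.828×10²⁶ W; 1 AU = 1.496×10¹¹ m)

L = 0.0120 × 3.828×10²⁶ = 4.59×10²⁴ W.
From T_eq⁴ = L(1−A)/(16πσd²): d = √[L(1−A)/(16πσT_eq⁴)].
d = √[4.59×10²⁴ × 0.36 / (16π × 5.67×10⁻⁸ × (187)⁴)] = 2.18×10¹⁰ m = 0.146 AU.

d ≈ 0.146 AU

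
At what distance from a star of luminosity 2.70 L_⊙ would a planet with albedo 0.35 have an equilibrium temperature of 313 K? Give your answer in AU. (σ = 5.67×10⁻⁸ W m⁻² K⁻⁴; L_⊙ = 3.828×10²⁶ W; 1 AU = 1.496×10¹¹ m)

L = 2.70 × 3.828×10²⁶ = 1.03×10²⁷ W.
From T_eq⁴ = L(1−A)/(16πσd²): d = √[L(1−A)/(16πσT_eq⁴)].
d = √[1.03×10²⁷ × 0.65 / (16π × 5.67×10⁻⁸ × (313)⁴)] = 1.57×10¹¹ m = 1.05 AU.

d ≈ 1.05 AU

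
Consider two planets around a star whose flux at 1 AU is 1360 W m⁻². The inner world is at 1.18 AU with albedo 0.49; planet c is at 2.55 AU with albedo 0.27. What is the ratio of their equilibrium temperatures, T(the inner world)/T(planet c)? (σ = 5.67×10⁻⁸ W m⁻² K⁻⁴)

T₁/T₂ ≈ 1.344

T_eq = [S₀(1−A)/(4σd²)]^(1/4), so T ∝ (1−A)^(1/4) / √d.
T₁ = [1360×0.51/(4×5.67×10⁻⁸×1.18²)]^(1/4) = 216.48 K.
T₂ = [1360×0.73/(4×5.67×10⁻⁸×2.55²)]^(1/4) = 161.08 K.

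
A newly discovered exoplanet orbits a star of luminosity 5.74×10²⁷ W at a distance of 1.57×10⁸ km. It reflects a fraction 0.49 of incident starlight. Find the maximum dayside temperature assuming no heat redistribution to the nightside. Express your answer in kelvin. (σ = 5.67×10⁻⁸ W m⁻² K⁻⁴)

T_ss ≈ 639 K

d = 1.57×10⁸ km = 1.57×10¹¹ m.
Flux: S = L/(4πd²) = 5.74×10²⁷/(4π×(1.57×10¹¹)²) = 1.85×10⁴ W m⁻².
With no redistribution each surface element balances locally: S(1−A) = σT⁴.
T = [1.85×10⁴ × 0.51 / 5.67×10⁻⁸]^(1/4) = (1.67×10¹¹)^(1/4) = 639 K.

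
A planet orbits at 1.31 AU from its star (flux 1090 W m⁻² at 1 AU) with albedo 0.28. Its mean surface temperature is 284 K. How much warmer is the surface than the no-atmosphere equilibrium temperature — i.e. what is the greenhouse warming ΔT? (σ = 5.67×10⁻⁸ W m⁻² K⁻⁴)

S = 1090/1.31² = 635.2 W m⁻².
T_eq = [S(1−A)/(4σ)]^(1/4) = [635.2×0.72/(4×5.67×10⁻⁸)]^(1/4) = 211.9 K.
ΔT = T_surf − T_eq = 284 − 211.9.

ΔT ≈ 72.1 K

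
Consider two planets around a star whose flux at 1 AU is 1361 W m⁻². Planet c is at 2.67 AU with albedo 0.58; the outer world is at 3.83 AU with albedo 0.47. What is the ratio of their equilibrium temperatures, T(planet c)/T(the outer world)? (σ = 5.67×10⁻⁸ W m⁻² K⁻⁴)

T₁/T₂ ≈ 1.130

T_eq = [S₀(1−A)/(4σd²)]^(1/4), so T ∝ (1−A)^(1/4) / √d.
T₁ = [1361×0.42/(4×5.67×10⁻⁸×2.67²)]^(1/4) = 137.12 K.
T₂ = [1361×0.53/(4×5.67×10⁻⁸×3.83²)]^(1/4) = 121.35 K.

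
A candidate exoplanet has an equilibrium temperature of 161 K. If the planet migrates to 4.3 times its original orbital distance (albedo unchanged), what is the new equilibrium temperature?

T_eq ∝ L^(1/4) · d^(−1/2).
T′ = 161 / 4.3^(1/2) = 77.6 K.

T_eq ≈ 77.6 K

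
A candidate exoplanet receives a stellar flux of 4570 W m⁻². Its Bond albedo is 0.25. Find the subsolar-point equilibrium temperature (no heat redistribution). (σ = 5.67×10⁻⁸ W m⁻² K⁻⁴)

At the subsolar point the surface absorbs S(1−A) and emits σT⁴ per unit area — no factor of 4, since only the local patch is in balance.
T = [4570 × 0.75 / 5.67×10⁻⁸]^(1/4) = (6.04×10¹⁰)^(1/4) = 496 K.

T_ss ≈ 496 K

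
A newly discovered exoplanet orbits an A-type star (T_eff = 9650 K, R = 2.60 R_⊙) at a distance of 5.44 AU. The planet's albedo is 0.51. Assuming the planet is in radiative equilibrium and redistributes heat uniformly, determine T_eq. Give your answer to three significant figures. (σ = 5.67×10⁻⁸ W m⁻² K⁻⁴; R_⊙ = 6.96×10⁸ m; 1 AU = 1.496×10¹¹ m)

T_eq ≈ 269 K

R_⋆ = 2.60 × 6.96×10⁸ = 1.81×10⁹ m.
d = 5.44 AU = 8.14×10¹¹ m.
L = 4πR_⋆²σT_⋆⁴ = 4π(1.81×10⁹)² × 5.67×10⁻⁸ × (9650)⁴ = 2.02×10²⁸ W.
S = L/(4πd²) = 2430 W m⁻².
Energy balance: absorbed = emitted ⇒ πR²·S(1−A) = 4πR²·σT_eq⁴, so T_eq⁴ = S(1−A)/(4σ).
T_eq = [2430 × 0.49 / (4 × 5.67×10⁻⁸)]^(1/4) = (5.25×10⁹)^(1/4) = 269 K.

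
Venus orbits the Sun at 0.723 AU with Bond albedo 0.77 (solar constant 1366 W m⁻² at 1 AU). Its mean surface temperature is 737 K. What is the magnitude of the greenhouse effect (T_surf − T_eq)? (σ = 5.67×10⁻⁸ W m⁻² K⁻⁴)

ΔT ≈ 510.1 K

S = 1366/0.723² = 2613 W m⁻².
T_eq = [S(1−A)/(4σ)]^(1/4) = [2613×0.23/(4×5.67×10⁻⁸)]^(1/4) = 226.9 K.
ΔT = T_surf − T_eq = 737 − 226.9.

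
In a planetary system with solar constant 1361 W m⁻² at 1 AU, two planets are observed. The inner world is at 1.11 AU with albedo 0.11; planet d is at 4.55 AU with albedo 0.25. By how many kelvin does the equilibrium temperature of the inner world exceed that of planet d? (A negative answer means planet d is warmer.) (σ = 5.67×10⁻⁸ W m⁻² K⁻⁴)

ΔT ≈ 135.2 K

T_eq = [S₀(1−A)/(4σd²)]^(1/4), so T ∝ (1−A)^(1/4) / √d.
T₁ = [1361×0.89/(4×5.67×10⁻⁸×1.11²)]^(1/4) = 256.59 K.
T₂ = [1361×0.75/(4×5.67×10⁻⁸×4.55²)]^(1/4) = 121.43 K.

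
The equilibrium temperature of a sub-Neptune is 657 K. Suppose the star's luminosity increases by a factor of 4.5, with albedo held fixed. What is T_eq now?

T_eq ∝ L^(1/4) · d^(−1/2).
T′ = 657 × 4.5^(1/4) = 957 K.

T_eq ≈ 957 K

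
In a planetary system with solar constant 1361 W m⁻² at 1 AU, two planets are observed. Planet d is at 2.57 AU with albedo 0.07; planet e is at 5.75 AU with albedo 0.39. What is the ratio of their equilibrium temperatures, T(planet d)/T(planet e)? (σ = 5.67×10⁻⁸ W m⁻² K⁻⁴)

T_eq = [S₀(1−A)/(4σd²)]^(1/4), so T ∝ (1−A)^(1/4) / √d.
T₁ = [1361×0.93/(4×5.67×10⁻⁸×2.57²)]^(1/4) = 170.49 K.
T₂ = [1361×0.61/(4×5.67×10⁻⁸×5.75²)]^(1/4) = 102.58 K.

T₁/T₂ ≈ 1.662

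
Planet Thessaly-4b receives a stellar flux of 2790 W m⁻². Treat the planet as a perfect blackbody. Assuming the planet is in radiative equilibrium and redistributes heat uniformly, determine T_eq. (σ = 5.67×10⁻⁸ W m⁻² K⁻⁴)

T_eq ≈ 333 K

Energy balance: absorbed = emitted ⇒ πR²·S(1−A) = 4πR²·σT_eq⁴, so T_eq⁴ = S(1−A)/(4σ).
T_eq = [2790 × 1.00 / (4 × 5.67×10⁻⁸)]^(1/4) = (1.23×10¹⁰)^(1/4) = 333 K.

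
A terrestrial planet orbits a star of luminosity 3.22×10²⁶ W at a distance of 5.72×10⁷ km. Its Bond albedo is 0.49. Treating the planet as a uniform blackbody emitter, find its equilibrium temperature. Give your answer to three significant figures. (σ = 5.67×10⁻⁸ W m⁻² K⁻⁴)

d = 5.72×10⁷ km = 5.72×10¹⁰ m.
Flux: S = L/(4πd²) = 3.22×10²⁶/(4π×(5.72×10¹⁰)²) = 7830 W m⁻².
Energy balance: absorbed = emitted ⇒ πR²·S(1−A) = 4πR²·σT_eq⁴, so T_eq⁴ = S(1−A)/(4σ).
T_eq = [7830 × 0.51 / (4 × 5.67×10⁻⁸)]^(1/4) = (1.76×10¹⁰)^(1/4) = 364 K.

T_eq ≈ 364 K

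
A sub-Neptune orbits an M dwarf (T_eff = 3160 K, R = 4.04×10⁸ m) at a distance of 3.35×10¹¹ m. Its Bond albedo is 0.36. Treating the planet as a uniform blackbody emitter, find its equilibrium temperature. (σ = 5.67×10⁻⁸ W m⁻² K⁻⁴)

T_eq ≈ 69.4 K

L = 4πR_⋆²σT_⋆⁴ = 4π(4.04×10⁸)² × 5.67×10⁻⁸ × (3160)⁴ = 1.16×10²⁵ W.
S = L/(4πd²) = 8.22 W m⁻².
Energy balance: absorbed = emitted ⇒ πR²·S(1−A) = 4πR²·σT_eq⁴, so T_eq⁴ = S(1−A)/(4σ).
T_eq = [8.22 × 0.64 / (4 × 5.67×10⁻⁸)]^(1/4) = (2.32×10⁷)^(1/4) = 69.4 K.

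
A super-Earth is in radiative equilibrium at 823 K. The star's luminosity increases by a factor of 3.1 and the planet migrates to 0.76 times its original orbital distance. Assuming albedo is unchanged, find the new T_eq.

T_eq ∝ L^(1/4) · d^(−1/2).
T′ = 823 × 3.1^(1/4) / 0.76^(1/2) = 1250 K.

T_eq ≈ 1250 K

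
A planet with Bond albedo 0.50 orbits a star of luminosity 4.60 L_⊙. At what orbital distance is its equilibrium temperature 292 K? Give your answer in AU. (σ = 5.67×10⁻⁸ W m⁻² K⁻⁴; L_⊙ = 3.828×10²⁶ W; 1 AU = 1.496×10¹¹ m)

d ≈ 1.38 AU

L = 4.60 × 3.828×10²⁶ = 1.76×10²⁷ W.
From T_eq⁴ = L(1−A)/(16πσd²): d = √[L(1−A)/(16πσT_eq⁴)].
d = √[1.76×10²⁷ × 0.50 / (16π × 5.67×10⁻⁸ × (292)⁴)] = 2.06×10¹¹ m = 1.38 AU.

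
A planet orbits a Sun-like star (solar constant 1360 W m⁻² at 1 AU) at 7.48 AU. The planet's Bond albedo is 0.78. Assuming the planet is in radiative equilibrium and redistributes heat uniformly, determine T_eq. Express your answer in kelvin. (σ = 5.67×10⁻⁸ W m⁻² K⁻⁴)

Flux at 7.48 AU: S = 1360/7.48² = 24.3 W m⁻².
Energy balance: absorbed = emitted ⇒ πR²·S(1−A) = 4πR²·σT_eq⁴, so T_eq⁴ = S(1−A)/(4σ).
T_eq = [24.3 × 0.22 / (4 × 5.67×10⁻⁸)]^(1/4) = (2.36×10⁷)^(1/4) = 69.7 K.

T_eq ≈ 69.7 K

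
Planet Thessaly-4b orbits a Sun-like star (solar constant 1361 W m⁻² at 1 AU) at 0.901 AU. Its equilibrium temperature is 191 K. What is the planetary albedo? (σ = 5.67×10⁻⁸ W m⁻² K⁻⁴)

A ≈ 0.82

Flux at 0.901 AU: S = 1361/0.901² = 1680 W m⁻².
From T_eq⁴ = S(1−A)/(4σ): 1−A = 4σT_eq⁴/S.
1−A = 4 × 5.67×10⁻⁸ × (191)⁴ / 1680 = 0.180.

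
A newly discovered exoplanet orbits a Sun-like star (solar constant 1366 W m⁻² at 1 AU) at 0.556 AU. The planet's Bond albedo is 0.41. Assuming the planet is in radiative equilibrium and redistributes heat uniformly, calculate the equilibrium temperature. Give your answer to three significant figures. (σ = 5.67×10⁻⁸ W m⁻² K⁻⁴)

Flux at 0.556 AU: S = 1366/0.556² = 4420 W m⁻².
Energy balance: absorbed = emitted ⇒ πR²·S(1−A) = 4πR²·σT_eq⁴, so T_eq⁴ = S(1−A)/(4σ).
T_eq = [4420 × 0.59 / (4 × 5.67×10⁻⁸)]^(1/4) = (1.15×10¹⁰)^(1/4) = 327 K.

T_eq ≈ 327 K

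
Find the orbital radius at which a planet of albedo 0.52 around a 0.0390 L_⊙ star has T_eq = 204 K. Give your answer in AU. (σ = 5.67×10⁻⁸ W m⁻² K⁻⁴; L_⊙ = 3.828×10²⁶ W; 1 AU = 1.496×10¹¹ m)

L = 0.0390 × 3.828×10²⁶ = 1.49×10²⁵ W.
From T_eq⁴ = L(1−A)/(16πσd²): d = √[L(1−A)/(16πσT_eq⁴)].
d = √[1.49×10²⁵ × 0.48 / (16π × 5.67×10⁻⁸ × (204)⁴)] = 3.81×10¹⁰ m = 0.255 AU.

d ≈ 0.255 AU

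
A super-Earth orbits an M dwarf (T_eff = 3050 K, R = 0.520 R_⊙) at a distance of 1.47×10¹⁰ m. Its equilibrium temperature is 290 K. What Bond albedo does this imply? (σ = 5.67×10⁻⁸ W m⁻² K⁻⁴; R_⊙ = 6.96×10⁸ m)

A ≈ 0.46

R_⋆ = 0.520 × 6.96×10⁸ = 3.62×10⁸ m.
L = 4πR_⋆²σT_⋆⁴ = 4π(3.62×10⁸)² × 5.67×10⁻⁸ × (3050)⁴ = 8.08×10²⁴ W.
S = L/(4πd²) = 2970 W m⁻².
From T_eq⁴ = S(1−A)/(4σ): 1−A = 4σT_eq⁴/S.
1−A = 4 × 5.67×10⁻⁸ × (290)⁴ / 2970 = 0.539.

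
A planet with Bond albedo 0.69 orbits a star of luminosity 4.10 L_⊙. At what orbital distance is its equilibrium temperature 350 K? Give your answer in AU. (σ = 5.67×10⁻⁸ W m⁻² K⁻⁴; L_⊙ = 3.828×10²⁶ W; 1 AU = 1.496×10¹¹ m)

d ≈ 0.713 AU

L = 4.10 × 3.828×10²⁶ = 1.57×10²⁷ W.
From T_eq⁴ = L(1−A)/(16πσd²): d = √[L(1−A)/(16πσT_eq⁴)].
d = √[1.57×10²⁷ × 0.31 / (16π × 5.67×10⁻⁸ × (350)⁴)] = 1.07×10¹¹ m = 0.713 AU.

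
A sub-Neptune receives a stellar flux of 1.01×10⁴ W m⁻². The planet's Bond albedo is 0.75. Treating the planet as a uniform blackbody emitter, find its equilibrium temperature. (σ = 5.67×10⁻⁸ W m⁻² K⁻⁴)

Energy balance: absorbed = emitted ⇒ πR²·S(1−A) = 4πR²·σT_eq⁴, so T_eq⁴ = S(1−A)/(4σ).
T_eq = [1.01×10⁴ × 0.25 / (4 × 5.67×10⁻⁸)]^(1/4) = (1.11×10¹⁰)^(1/4) = 325 K.

T_eq ≈ 325 K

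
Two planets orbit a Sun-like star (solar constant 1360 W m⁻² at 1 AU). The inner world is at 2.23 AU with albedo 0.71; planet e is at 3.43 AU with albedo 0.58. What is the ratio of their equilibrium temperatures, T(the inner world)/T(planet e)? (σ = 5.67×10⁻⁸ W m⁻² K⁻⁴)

T₁/T₂ ≈ 1.131

T_eq = [S₀(1−A)/(4σd²)]^(1/4), so T ∝ (1−A)^(1/4) / √d.
T₁ = [1360×0.29/(4×5.67×10⁻⁸×2.23²)]^(1/4) = 136.75 K.
T₂ = [1360×0.42/(4×5.67×10⁻⁸×3.43²)]^(1/4) = 120.96 K.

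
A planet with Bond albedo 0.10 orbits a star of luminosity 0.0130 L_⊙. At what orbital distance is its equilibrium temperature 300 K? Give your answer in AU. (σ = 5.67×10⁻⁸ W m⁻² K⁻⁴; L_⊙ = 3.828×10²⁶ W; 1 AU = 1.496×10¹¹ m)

L = 0.0130 × 3.828×10²⁶ = 4.98×10²⁴ W.
From T_eq⁴ = L(1−A)/(16πσd²): d = √[L(1−A)/(16πσT_eq⁴)].
d = √[4.98×10²⁴ × 0.90 / (16π × 5.67×10⁻⁸ × (300)⁴)] = 1.39×10¹⁰ m = 0.0931 AU.

d ≈ 0.0931 AU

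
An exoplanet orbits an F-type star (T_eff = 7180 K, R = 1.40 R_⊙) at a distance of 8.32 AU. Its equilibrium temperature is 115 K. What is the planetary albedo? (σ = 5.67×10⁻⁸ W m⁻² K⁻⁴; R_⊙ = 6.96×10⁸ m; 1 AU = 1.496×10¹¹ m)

R_⋆ = 1.40 × 6.96×10⁸ = 9.74×10⁸ m.
d = 8.32 AU = 1.24×10¹² m.
L = 4πR_⋆²σT_⋆⁴ = 4π(9.74×10⁸)² × 5.67×10⁻⁸ × (7180)⁴ = 1.80×10²⁷ W.
S = L/(4πd²) = 92.4 W m⁻².
From T_eq⁴ = S(1−A)/(4σ): 1−A = 4σT_eq⁴/S.
1−A = 4 × 5.67×10⁻⁸ × (115)⁴ / 92.4 = 0.430.

A ≈ 0.57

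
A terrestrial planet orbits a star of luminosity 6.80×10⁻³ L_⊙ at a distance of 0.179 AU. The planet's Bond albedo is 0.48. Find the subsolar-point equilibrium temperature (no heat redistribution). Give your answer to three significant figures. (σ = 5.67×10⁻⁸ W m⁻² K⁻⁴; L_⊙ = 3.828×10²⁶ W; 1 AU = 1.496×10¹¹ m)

T_ss ≈ 227 K

d = 0.179 AU = 2.68×10¹⁰ m.
L = 6.80×10⁻³ × 3.828×10²⁶ = 2.60×10²⁴ W.
Flux: S = L/(4πd²) = 2.60×10²⁴/(4π×(2.68×10¹⁰)²) = 289 W m⁻².
At the subsolar point the surface absorbs S(1−A) and emits σT⁴ per unit area — no factor of 4, since only the local patch is in balance.
T = [289 × 0.52 / 5.67×10⁻⁸]^(1/4) = (2.65×10⁹)^(1/4) = 227 K.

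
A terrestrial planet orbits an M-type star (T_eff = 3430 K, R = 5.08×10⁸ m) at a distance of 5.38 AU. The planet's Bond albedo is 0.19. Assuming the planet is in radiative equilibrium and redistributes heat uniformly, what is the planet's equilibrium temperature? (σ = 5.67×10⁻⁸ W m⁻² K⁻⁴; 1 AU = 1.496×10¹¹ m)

T_eq ≈ 57.8 K

d = 5.38 AU = 8.05×10¹¹ m.
L = 4πR_⋆²σT_⋆⁴ = 4π(5.08×10⁸)² × 5.67×10⁻⁸ × (3430)⁴ = 2.55×10²⁵ W.
S = L/(4πd²) = 3.13 W m⁻².
Energy balance: absorbed = emitted ⇒ πR²·S(1−A) = 4πR²·σT_eq⁴, so T_eq⁴ = S(1−A)/(4σ).
T_eq = [3.13 × 0.81 / (4 × 5.67×10⁻⁸)]^(1/4) = (1.12×10⁷)^(1/4) = 57.8 K.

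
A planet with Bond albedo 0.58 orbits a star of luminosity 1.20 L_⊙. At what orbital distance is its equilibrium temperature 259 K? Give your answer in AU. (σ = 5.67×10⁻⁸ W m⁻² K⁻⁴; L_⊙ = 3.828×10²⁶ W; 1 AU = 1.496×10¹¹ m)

L = 1.20 × 3.828×10²⁶ = 4.59×10²⁶ W.
From T_eq⁴ = L(1−A)/(16πσd²): d = √[L(1−A)/(16πσT_eq⁴)].
d = √[4.59×10²⁶ × 0.42 / (16π × 5.67×10⁻⁸ × (259)⁴)] = 1.23×10¹¹ m = 0.820 AU.

d ≈ 0.820 AU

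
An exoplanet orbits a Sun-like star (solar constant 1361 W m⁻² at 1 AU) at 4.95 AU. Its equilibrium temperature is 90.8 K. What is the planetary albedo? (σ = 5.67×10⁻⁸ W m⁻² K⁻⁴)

Flux at 4.95 AU: S = 1361/4.95² = 55.5 W m⁻².
From T_eq⁴ = S(1−A)/(4σ): 1−A = 4σT_eq⁴/S.
1−A = 4 × 5.67×10⁻⁸ × (90.8)⁴ / 55.5 = 0.278.

A ≈ 0.72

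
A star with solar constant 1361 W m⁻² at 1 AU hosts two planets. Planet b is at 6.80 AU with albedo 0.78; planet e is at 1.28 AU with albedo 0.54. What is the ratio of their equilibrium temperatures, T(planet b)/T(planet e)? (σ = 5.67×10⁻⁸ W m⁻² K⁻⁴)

T₁/T₂ ≈ 0.361

T_eq = [S₀(1−A)/(4σd²)]^(1/4), so T ∝ (1−A)^(1/4) / √d.
T₁ = [1361×0.22/(4×5.67×10⁻⁸×6.80²)]^(1/4) = 73.10 K.
T₂ = [1361×0.46/(4×5.67×10⁻⁸×1.28²)]^(1/4) = 202.60 K.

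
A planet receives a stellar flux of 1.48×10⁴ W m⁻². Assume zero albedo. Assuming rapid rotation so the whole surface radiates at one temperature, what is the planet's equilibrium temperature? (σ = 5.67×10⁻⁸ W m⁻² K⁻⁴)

T_eq ≈ 505 K

Energy balance: absorbed = emitted ⇒ πR²·S(1−A) = 4πR²·σT_eq⁴, so T_eq⁴ = S(1−A)/(4σ).
T_eq = [1.48×10⁴ × 1.00 / (4 × 5.67×10⁻⁸)]^(1/4) = (6.53×10¹⁰)^(1/4) = 505 K.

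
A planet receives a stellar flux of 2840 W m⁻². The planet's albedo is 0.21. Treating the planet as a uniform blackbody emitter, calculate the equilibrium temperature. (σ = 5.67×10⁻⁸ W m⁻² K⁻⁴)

T_eq ≈ 315 K

Energy balance: absorbed = emitted ⇒ πR²·S(1−A) = 4πR²·σT_eq⁴, so T_eq⁴ = S(1−A)/(4σ).
T_eq = [2840 × 0.79 / (4 × 5.67×10⁻⁸)]^(1/4) = (9.89×10⁹)^(1/4) = 315 K.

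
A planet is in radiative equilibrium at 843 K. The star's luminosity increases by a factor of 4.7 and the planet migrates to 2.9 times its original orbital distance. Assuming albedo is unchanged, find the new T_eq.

T_eq ≈ 729 K

T_eq ∝ L^(1/4) · d^(−1/2).
T′ = 843 × 4.7^(1/4) / 2.9^(1/2) = 729 K.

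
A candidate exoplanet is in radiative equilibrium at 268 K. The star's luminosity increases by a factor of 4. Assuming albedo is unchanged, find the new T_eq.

T_eq ≈ 379 K

T_eq ∝ L^(1/4) · d^(−1/2).
T′ = 268 × 4^(1/4) = 379 K.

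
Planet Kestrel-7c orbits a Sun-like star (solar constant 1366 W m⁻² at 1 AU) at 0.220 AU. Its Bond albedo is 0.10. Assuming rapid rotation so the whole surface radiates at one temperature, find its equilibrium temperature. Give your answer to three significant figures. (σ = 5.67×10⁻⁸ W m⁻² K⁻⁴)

T_eq ≈ 578 K

Flux at 0.220 AU: S = 1366/0.220² = 2.82×10⁴ W m⁻².
Energy balance: absorbed = emitted ⇒ πR²·S(1−A) = 4πR²·σT_eq⁴, so T_eq⁴ = S(1−A)/(4σ).
T_eq = [2.82×10⁴ × 0.90 / (4 × 5.67×10⁻⁸)]^(1/4) = (1.12×10¹¹)^(1/4) = 578 K.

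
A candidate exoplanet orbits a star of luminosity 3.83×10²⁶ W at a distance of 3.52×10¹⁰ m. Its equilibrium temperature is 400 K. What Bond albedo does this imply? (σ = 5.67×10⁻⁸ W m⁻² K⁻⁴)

Flux: S = L/(4πd²) = 3.83×10²⁶/(4π×(3.52×10¹⁰)²) = 2.46×10⁴ W m⁻².
From T_eq⁴ = S(1−A)/(4σ): 1−A = 4σT_eq⁴/S.
1−A = 4 × 5.67×10⁻⁸ × (400)⁴ / 2.46×10⁴ = 0.236.

A ≈ 0.76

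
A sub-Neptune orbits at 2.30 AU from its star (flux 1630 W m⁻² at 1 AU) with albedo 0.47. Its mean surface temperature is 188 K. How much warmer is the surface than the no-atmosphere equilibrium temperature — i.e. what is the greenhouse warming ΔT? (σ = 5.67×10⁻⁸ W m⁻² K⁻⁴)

S = 1630/2.30² = 308.1 W m⁻².
T_eq = [S(1−A)/(4σ)]^(1/4) = [308.1×0.53/(4×5.67×10⁻⁸)]^(1/4) = 163.8 K.
ΔT = T_surf − T_eq = 188 − 163.8.

ΔT ≈ 24.2 K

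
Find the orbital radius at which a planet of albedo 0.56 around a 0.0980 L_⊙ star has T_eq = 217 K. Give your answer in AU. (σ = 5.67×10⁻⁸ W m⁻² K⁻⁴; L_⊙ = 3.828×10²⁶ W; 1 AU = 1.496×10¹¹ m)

L = 0.0980 × 3.828×10²⁶ = 3.75×10²⁵ W.
From T_eq⁴ = L(1−A)/(16πσd²): d = √[L(1−A)/(16πσT_eq⁴)].
d = √[3.75×10²⁵ × 0.44 / (16π × 5.67×10⁻⁸ × (217)⁴)] = 5.11×10¹⁰ m = 0.342 AU.

d ≈ 0.342 AU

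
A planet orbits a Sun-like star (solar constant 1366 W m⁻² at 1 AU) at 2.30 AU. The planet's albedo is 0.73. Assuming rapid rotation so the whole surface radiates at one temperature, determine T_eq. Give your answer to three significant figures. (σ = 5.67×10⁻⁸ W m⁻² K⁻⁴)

Flux at 2.30 AU: S = 1366/2.30² = 258 W m⁻².
Energy balance: absorbed = emitted ⇒ πR²·S(1−A) = 4πR²·σT_eq⁴, so T_eq⁴ = S(1−A)/(4σ).
T_eq = [258 × 0.27 / (4 × 5.67×10⁻⁸)]^(1/4) = (3.07×10⁸)^(1/4) = 132 K.

T_eq ≈ 132 K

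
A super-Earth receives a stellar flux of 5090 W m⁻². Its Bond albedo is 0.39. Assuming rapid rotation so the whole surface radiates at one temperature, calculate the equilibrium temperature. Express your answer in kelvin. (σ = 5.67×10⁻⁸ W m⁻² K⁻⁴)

Energy balance: absorbed = emitted ⇒ πR²·S(1−A) = 4πR²·σT_eq⁴, so T_eq⁴ = S(1−A)/(4σ).
T_eq = [5090 × 0.61 / (4 × 5.67×10⁻⁸)]^(1/4) = (1.37×10¹⁰)^(1/4) = 342 K.

T_eq ≈ 342 K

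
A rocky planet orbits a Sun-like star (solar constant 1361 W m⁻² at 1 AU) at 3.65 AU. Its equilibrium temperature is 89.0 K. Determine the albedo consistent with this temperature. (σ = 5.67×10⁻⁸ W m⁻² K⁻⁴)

Flux at 3.65 AU: S = 1361/3.65² = 102 W m⁻².
From T_eq⁴ = S(1−A)/(4σ): 1−A = 4σT_eq⁴/S.
1−A = 4 × 5.67×10⁻⁸ × (89.0)⁴ / 102 = 0.139.

A ≈ 0.86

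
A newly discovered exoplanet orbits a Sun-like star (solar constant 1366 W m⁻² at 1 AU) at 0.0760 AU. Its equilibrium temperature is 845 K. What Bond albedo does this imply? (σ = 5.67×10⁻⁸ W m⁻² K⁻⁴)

A ≈ 0.51

Flux at 0.0760 AU: S = 1366/0.0760² = 2.36×10⁵ W m⁻².
From T_eq⁴ = S(1−A)/(4σ): 1−A = 4σT_eq⁴/S.
1−A = 4 × 5.67×10⁻⁸ × (845)⁴ / 2.36×10⁵ = 0.489.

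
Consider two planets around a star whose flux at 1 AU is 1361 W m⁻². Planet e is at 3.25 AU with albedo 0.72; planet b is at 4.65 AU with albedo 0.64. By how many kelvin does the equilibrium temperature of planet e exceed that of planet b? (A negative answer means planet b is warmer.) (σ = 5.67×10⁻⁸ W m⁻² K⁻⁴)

T_eq = [S₀(1−A)/(4σd²)]^(1/4), so T ∝ (1−A)^(1/4) / √d.
T₁ = [1361×0.28/(4×5.67×10⁻⁸×3.25²)]^(1/4) = 112.31 K.
T₂ = [1361×0.36/(4×5.67×10⁻⁸×4.65²)]^(1/4) = 99.98 K.

ΔT ≈ 12.3 K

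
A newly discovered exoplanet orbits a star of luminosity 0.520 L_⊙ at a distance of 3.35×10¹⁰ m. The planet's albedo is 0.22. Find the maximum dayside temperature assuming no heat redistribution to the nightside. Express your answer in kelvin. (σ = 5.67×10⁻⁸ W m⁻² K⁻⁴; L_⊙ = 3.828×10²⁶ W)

T_ss ≈ 664 K

L = 0.520 × 3.828×10²⁶ = 1.99×10²⁶ W.
Flux: S = L/(4πd²) = 1.99×10²⁶/(4π×(3.35×10¹⁰)²) = 1.41×10⁴ W m⁻².
With no redistribution each surface element balances locally: S(1−A) = σT⁴.
T = [1.41×10⁴ × 0.78 / 5.67×10⁻⁸]^(1/4) = (1.94×10¹¹)^(1/4) = 664 K.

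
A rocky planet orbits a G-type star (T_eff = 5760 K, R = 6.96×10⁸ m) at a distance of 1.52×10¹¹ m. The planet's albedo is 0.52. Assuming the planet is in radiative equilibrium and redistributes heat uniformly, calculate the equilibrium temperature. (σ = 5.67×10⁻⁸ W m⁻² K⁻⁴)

T_eq ≈ 229 K

L = 4πR_⋆²σT_⋆⁴ = 4π(6.96×10⁸)² × 5.67×10⁻⁸ × (5760)⁴ = 3.80×10²⁶ W.
S = L/(4πd²) = 1310 W m⁻².
Energy balance: absorbed = emitted ⇒ πR²·S(1−A) = 4πR²·σT_eq⁴, so T_eq⁴ = S(1−A)/(4σ).
T_eq = [1310 × 0.48 / (4 × 5.67×10⁻⁸)]^(1/4) = (2.77×10⁹)^(1/4) = 229 K.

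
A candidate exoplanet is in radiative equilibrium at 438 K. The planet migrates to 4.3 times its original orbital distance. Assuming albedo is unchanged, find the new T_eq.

T_eq ∝ L^(1/4) · d^(−1/2).
T′ = 438 / 4.3^(1/2) = 211 K.

T_eq ≈ 211 K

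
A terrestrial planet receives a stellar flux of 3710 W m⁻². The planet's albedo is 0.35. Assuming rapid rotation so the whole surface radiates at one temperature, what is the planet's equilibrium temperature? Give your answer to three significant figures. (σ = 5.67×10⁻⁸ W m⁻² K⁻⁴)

T_eq ≈ 321 K

Energy balance: absorbed = emitted ⇒ πR²·S(1−A) = 4πR²·σT_eq⁴, so T_eq⁴ = S(1−A)/(4σ).
T_eq = [3710 × 0.65 / (4 × 5.67×10⁻⁸)]^(1/4) = (1.06×10¹⁰)^(1/4) = 321 K.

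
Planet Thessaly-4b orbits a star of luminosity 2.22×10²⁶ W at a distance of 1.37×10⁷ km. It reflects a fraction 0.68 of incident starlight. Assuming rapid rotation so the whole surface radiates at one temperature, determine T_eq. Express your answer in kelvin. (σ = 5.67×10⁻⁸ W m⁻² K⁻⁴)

d = 1.37×10⁷ km = 1.37×10¹⁰ m.
Flux: S = L/(4πd²) = 2.22×10²⁶/(4π×(1.37×10¹⁰)²) = 9.41×10⁴ W m⁻².
Energy balance: absorbed = emitted ⇒ πR²·S(1−A) = 4πR²·σT_eq⁴, so T_eq⁴ = S(1−A)/(4σ).
T_eq = [9.41×10⁴ × 0.32 / (4 × 5.67×10⁻⁸)]^(1/4) = (1.33×10¹¹)^(1/4) = 604 K.

T_eq ≈ 604 K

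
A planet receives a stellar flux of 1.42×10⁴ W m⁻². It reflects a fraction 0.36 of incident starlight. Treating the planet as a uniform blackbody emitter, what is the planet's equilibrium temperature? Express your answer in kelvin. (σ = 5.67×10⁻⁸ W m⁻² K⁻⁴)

Energy balance: absorbed = emitted ⇒ πR²·S(1−A) = 4πR²·σT_eq⁴, so T_eq⁴ = S(1−A)/(4σ).
T_eq = [1.42×10⁴ × 0.64 / (4 × 5.67×10⁻⁸)]^(1/4) = (4.01×10¹⁰)^(1/4) = 447 K.

T_eq ≈ 447 K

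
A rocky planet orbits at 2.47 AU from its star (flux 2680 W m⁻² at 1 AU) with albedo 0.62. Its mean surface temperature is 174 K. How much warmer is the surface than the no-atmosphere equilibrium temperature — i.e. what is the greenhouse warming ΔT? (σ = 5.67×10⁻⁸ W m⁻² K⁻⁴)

S = 2680/2.47² = 439.3 W m⁻².
T_eq = [S(1−A)/(4σ)]^(1/4) = [439.3×0.38/(4×5.67×10⁻⁸)]^(1/4) = 164.7 K.
ΔT = T_surf − T_eq = 174 − 164.7.

ΔT ≈ 9.3 K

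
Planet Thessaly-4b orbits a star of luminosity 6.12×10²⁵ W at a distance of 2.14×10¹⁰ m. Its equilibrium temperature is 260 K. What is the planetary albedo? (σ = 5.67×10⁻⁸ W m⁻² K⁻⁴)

Flux: S = L/(4πd²) = 6.12×10²⁵/(4π×(2.14×10¹⁰)²) = 1.06×10⁴ W m⁻².
From T_eq⁴ = S(1−A)/(4σ): 1−A = 4σT_eq⁴/S.
1−A = 4 × 5.67×10⁻⁸ × (260)⁴ / 1.06×10⁴ = 0.097.

A ≈ 0.90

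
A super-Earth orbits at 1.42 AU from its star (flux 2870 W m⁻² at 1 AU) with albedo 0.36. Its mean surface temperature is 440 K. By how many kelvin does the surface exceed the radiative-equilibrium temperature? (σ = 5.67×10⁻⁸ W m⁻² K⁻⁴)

S = 2870/1.42² = 1423 W m⁻².
T_eq = [S(1−A)/(4σ)]^(1/4) = [1423×0.64/(4×5.67×10⁻⁸)]^(1/4) = 251.7 K.
ΔT = T_surf − T_eq = 440 − 251.7.

ΔT ≈ 188.3 K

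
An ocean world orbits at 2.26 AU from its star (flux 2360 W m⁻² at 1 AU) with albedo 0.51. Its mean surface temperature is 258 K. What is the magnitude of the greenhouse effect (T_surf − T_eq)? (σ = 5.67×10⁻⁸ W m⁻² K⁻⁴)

ΔT ≈ 80.2 K

S = 2360/2.26² = 462.1 W m⁻².
T_eq = [S(1−A)/(4σ)]^(1/4) = [462.1×0.49/(4×5.67×10⁻⁸)]^(1/4) = 177.8 K.
ΔT = T_surf − T_eq = 258 − 177.8.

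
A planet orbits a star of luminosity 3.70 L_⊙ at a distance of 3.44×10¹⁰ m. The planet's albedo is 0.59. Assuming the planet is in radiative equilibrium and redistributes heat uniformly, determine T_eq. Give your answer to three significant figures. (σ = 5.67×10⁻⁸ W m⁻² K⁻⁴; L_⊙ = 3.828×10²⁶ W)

T_eq ≈ 644 K

L = 3.70 × 3.828×10²⁶ = 1.42×10²⁷ W.
Flux: S = L/(4πd²) = 1.42×10²⁷/(4π×(3.44×10¹⁰)²) = 9.52×10⁴ W m⁻².
Energy balance: absorbed = emitted ⇒ πR²·S(1−A) = 4πR²·σT_eq⁴, so T_eq⁴ = S(1−A)/(4σ).
T_eq = [9.52×10⁴ × 0.41 / (4 × 5.67×10⁻⁸)]^(1/4) = (1.72×10¹¹)^(1/4) = 644 K.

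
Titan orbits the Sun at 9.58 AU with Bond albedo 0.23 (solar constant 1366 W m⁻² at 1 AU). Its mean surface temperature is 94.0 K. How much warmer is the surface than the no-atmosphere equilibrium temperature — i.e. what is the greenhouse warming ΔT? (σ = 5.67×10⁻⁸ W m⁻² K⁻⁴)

S = 1366/9.58² = 14.88 W m⁻².
T_eq = [S(1−A)/(4σ)]^(1/4) = [14.88×0.77/(4×5.67×10⁻⁸)]^(1/4) = 84.3 K.
ΔT = T_surf − T_eq = 94 − 84.3.

ΔT ≈ 9.7 K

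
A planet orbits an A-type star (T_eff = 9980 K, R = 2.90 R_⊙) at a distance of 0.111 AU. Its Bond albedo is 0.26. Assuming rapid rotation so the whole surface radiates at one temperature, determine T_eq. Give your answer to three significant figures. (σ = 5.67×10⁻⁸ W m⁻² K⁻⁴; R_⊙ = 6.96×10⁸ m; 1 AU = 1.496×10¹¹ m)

R_⋆ = 2.90 × 6.96×10⁸ = 2.02×10⁹ m.
d = 0.111 AU = 1.66×10¹⁰ m.
L = 4πR_⋆²σT_⋆⁴ = 4π(2.02×10⁹)² × 5.67×10⁻⁸ × (9980)⁴ = 2.88×10²⁸ W.
S = L/(4πd²) = 8.31×10⁶ W m⁻².
Energy balance: absorbed = emitted ⇒ πR²·S(1−A) = 4πR²·σT_eq⁴, so T_eq⁴ = S(1−A)/(4σ).
T_eq = [8.31×10⁶ × 0.74 / (4 × 5.67×10⁻⁸)]^(1/4) = (2.71×10¹³)^(1/4) = 2280 K.

T_eq ≈ 2280 K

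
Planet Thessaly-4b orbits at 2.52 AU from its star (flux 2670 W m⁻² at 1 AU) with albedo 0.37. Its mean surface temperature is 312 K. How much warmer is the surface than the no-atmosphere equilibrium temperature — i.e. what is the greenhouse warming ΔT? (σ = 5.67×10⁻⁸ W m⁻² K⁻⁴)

ΔT ≈ 127.1 K

S = 2670/2.52² = 420.4 W m⁻².
T_eq = [S(1−A)/(4σ)]^(1/4) = [420.4×0.63/(4×5.67×10⁻⁸)]^(1/4) = 184.9 K.
ΔT = T_surf − T_eq = 312 − 184.9.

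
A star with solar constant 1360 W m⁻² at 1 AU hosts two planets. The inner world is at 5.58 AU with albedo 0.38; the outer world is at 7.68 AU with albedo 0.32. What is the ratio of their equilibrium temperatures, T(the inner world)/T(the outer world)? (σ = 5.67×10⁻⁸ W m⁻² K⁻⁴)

T₁/T₂ ≈ 1.146

T_eq = [S₀(1−A)/(4σd²)]^(1/4), so T ∝ (1−A)^(1/4) / √d.
T₁ = [1360×0.62/(4×5.67×10⁻⁸×5.58²)]^(1/4) = 104.53 K.
T₂ = [1360×0.68/(4×5.67×10⁻⁸×7.68²)]^(1/4) = 91.18 K.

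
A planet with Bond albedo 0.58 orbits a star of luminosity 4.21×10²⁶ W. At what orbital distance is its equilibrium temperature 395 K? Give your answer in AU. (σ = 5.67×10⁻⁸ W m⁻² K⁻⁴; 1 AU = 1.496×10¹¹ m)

From T_eq⁴ = L(1−A)/(16πσd²): d = √[L(1−A)/(16πσT_eq⁴)].
d = √[4.21×10²⁶ × 0.42 / (16π × 5.67×10⁻⁸ × (395)⁴)] = 5.05×10¹⁰ m = 0.337 AU.

d ≈ 0.337 AU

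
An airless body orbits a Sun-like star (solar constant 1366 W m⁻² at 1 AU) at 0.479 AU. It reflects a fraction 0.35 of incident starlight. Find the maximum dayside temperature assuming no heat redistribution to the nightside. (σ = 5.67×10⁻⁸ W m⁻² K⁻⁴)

Flux at 0.479 AU: S = 1366/0.479² = 5950 W m⁻².
With no redistribution each surface element balances locally: S(1−A) = σT⁴.
T = [5950 × 0.65 / 5.67×10⁻⁸]^(1/4) = (6.83×10¹⁰)^(1/4) = 511 K.

T_ss ≈ 511 K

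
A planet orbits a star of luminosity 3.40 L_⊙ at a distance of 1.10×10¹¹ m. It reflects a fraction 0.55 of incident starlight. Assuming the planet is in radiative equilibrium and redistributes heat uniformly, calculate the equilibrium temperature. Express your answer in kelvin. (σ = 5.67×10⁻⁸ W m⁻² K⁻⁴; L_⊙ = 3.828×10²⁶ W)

L = 3.40 × 3.828×10²⁶ = 1.30×10²⁷ W.
Flux: S = L/(4πd²) = 1.30×10²⁷/(4π×(1.10×10¹¹)²) = 8560 W m⁻².
Energy balance: absorbed = emitted ⇒ πR²·S(1−A) = 4πR²·σT_eq⁴, so T_eq⁴ = S(1−A)/(4σ).
T_eq = [8560 × 0.45 / (4 × 5.67×10⁻⁸)]^(1/4) = (1.70×10¹⁰)^(1/4) = 361 K.

T_eq ≈ 361 K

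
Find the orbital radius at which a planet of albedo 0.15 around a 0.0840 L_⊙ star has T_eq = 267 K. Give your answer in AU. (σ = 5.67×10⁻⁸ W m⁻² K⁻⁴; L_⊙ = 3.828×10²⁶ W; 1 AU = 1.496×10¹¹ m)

d ≈ 0.290 AU

L = 0.0840 × 3.828×10²⁶ = 3.22×10²⁵ W.
From T_eq⁴ = L(1−A)/(16πσd²): d = √[L(1−A)/(16πσT_eq⁴)].
d = √[3.22×10²⁵ × 0.85 / (16π × 5.67×10⁻⁸ × (267)⁴)] = 4.34×10¹⁰ m = 0.290 AU.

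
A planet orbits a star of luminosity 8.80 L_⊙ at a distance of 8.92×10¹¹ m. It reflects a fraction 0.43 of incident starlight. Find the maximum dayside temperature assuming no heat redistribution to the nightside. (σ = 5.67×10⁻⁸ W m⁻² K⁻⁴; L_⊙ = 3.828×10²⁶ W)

L = 8.80 × 3.828×10²⁶ = 3.37×10²⁷ W.
Flux: S = L/(4πd²) = 3.37×10²⁷/(4π×(8.92×10¹¹)²) = 337 W m⁻².
With no redistribution each surface element balances locally: S(1−A) = σT⁴.
T = [337 × 0.57 / 5.67×10⁻⁸]^(1/4) = (3.39×10⁹)^(1/4) = 241 K.

T_ss ≈ 241 K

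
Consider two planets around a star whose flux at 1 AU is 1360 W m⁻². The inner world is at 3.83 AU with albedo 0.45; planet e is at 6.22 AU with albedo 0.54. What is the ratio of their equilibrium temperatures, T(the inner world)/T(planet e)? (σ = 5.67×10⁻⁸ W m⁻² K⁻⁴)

T_eq = [S₀(1−A)/(4σd²)]^(1/4), so T ∝ (1−A)^(1/4) / √d.
T₁ = [1360×0.55/(4×5.67×10⁻⁸×3.83²)]^(1/4) = 122.45 K.
T₂ = [1360×0.46/(4×5.67×10⁻⁸×6.22²)]^(1/4) = 91.89 K.

T₁/T₂ ≈ 1.333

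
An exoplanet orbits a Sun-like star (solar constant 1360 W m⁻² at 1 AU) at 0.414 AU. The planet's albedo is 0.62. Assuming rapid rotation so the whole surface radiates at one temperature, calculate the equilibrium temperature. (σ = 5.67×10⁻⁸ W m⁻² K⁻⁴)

Flux at 0.414 AU: S = 1360/0.414² = 7930 W m⁻².
Energy balance: absorbed = emitted ⇒ πR²·S(1−A) = 4πR²·σT_eq⁴, so T_eq⁴ = S(1−A)/(4σ).
T_eq = [7930 × 0.38 / (4 × 5.67×10⁻⁸)]^(1/4) = (1.33×10¹⁰)^(1/4) = 340 K.

T_eq ≈ 340 K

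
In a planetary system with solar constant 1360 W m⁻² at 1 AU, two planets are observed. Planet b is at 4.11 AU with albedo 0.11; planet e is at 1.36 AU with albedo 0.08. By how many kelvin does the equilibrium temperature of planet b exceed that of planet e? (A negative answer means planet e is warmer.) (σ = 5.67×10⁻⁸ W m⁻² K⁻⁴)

ΔT ≈ -100.4 K

T_eq = [S₀(1−A)/(4σd²)]^(1/4), so T ∝ (1−A)^(1/4) / √d.
T₁ = [1360×0.89/(4×5.67×10⁻⁸×4.11²)]^(1/4) = 133.32 K.
T₂ = [1360×0.92/(4×5.67×10⁻⁸×1.36²)]^(1/4) = 233.70 K.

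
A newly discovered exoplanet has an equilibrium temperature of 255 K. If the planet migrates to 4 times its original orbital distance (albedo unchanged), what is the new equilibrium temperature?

T_eq ≈ 128 K

T_eq ∝ L^(1/4) · d^(−1/2).
T′ = 255 / 4^(1/2) = 128 K.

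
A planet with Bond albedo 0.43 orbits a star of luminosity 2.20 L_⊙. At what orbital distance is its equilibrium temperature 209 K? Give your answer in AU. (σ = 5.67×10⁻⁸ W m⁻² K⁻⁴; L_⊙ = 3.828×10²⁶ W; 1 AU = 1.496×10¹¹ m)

L = 2.20 × 3.828×10²⁶ = 8.42×10²⁶ W.
From T_eq⁴ = L(1−A)/(16πσd²): d = √[L(1−A)/(16πσT_eq⁴)].
d = √[8.42×10²⁶ × 0.57 / (16π × 5.67×10⁻⁸ × (209)⁴)] = 2.97×10¹¹ m = 1.99 AU.

d ≈ 1.99 AU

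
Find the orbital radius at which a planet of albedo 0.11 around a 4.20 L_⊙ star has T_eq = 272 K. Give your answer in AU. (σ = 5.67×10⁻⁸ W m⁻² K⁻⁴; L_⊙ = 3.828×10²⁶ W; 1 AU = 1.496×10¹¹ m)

d ≈ 2.02 AU

L = 4.20 × 3.828×10²⁶ = 1.61×10²⁷ W.
From T_eq⁴ = L(1−A)/(16πσd²): d = √[L(1−A)/(16πσT_eq⁴)].
d = √[1.61×10²⁷ × 0.89 / (16π × 5.67×10⁻⁸ × (272)⁴)] = 3.03×10¹¹ m = 2.02 AU.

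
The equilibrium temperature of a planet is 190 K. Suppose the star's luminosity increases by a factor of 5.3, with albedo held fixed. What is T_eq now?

T_eq ∝ L^(1/4) · d^(−1/2).
T′ = 190 × 5.3^(1/4) = 288 K.

T_eq ≈ 288 K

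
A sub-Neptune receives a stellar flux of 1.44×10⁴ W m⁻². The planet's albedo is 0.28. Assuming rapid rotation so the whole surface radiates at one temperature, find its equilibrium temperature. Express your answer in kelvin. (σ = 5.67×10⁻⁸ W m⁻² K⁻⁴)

Energy balance: absorbed = emitted ⇒ πR²·S(1−A) = 4πR²·σT_eq⁴, so T_eq⁴ = S(1−A)/(4σ).
T_eq = [1.44×10⁴ × 0.72 / (4 × 5.67×10⁻⁸)]^(1/4) = (4.57×10¹⁰)^(1/4) = 462 K.

T_eq ≈ 462 K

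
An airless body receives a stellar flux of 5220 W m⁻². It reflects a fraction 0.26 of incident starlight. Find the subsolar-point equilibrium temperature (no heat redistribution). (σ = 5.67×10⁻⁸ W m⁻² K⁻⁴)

At the subsolar point the surface absorbs S(1−A) and emits σT⁴ per unit area — no factor of 4, since only the local patch is in balance.
T = [5220 × 0.74 / 5.67×10⁻⁸]^(1/4) = (6.81×10¹⁰)^(1/4) = 511 K.

T_ss ≈ 511 K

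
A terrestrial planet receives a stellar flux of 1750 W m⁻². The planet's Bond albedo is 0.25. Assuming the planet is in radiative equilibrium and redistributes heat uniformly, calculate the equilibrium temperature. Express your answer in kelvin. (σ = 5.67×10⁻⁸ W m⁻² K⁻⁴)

T_eq ≈ 276 K

Energy balance: absorbed = emitted ⇒ πR²·S(1−A) = 4πR²·σT_eq⁴, so T_eq⁴ = S(1−A)/(4σ).
T_eq = [1750 × 0.75 / (4 × 5.67×10⁻⁸)]^(1/4) = (5.79×10⁹)^(1/4) = 276 K.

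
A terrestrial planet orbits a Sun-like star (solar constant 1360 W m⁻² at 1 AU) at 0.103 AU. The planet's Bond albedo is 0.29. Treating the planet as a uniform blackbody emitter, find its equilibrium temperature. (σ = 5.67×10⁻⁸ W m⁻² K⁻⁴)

Flux at 0.103 AU: S = 1360/0.103² = 1.28×10⁵ W m⁻².
Energy balance: absorbed = emitted ⇒ πR²·S(1−A) = 4πR²·σT_eq⁴, so T_eq⁴ = S(1−A)/(4σ).
T_eq = [1.28×10⁵ × 0.71 / (4 × 5.67×10⁻⁸)]^(1/4) = (4.01×10¹¹)^(1/4) = 796 K.

T_eq ≈ 796 K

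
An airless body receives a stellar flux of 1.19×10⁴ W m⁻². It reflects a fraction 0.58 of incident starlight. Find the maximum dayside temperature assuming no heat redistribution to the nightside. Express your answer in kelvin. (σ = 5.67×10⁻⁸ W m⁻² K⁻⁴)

With no redistribution each surface element balances locally: S(1−A) = σT⁴.
T = [1.19×10⁴ × 0.42 / 5.67×10⁻⁸]^(1/4) = (8.81×10¹⁰)^(1/4) = 545 K.

T_ss ≈ 545 K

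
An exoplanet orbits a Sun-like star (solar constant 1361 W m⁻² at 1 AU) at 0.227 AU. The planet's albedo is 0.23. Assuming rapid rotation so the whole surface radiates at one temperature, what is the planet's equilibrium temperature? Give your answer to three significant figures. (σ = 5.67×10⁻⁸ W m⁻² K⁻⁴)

T_eq ≈ 547 K

Flux at 0.227 AU: S = 1361/0.227² = 2.64×10⁴ W m⁻².
Energy balance: absorbed = emitted ⇒ πR²·S(1−A) = 4πR²·σT_eq⁴, so T_eq⁴ = S(1−A)/(4σ).
T_eq = [2.64×10⁴ × 0.77 / (4 × 5.67×10⁻⁸)]^(1/4) = (8.97×10¹⁰)^(1/4) = 547 K.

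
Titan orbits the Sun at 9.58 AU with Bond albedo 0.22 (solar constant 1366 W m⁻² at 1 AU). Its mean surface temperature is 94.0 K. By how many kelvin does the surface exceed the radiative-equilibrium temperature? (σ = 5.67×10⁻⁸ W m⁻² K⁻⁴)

S = 1366/9.58² = 14.88 W m⁻².
T_eq = [S(1−A)/(4σ)]^(1/4) = [14.88×0.78/(4×5.67×10⁻⁸)]^(1/4) = 84.6 K.
ΔT = T_surf − T_eq = 94 − 84.6.

ΔT ≈ 9.4 K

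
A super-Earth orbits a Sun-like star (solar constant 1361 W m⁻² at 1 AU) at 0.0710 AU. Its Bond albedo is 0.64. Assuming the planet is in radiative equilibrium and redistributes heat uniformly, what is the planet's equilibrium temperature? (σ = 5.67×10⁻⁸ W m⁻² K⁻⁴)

T_eq ≈ 809 K

Flux at 0.0710 AU: S = 1361/0.0710² = 2.70×10⁵ W m⁻².
Energy balance: absorbed = emitted ⇒ πR²·S(1−A) = 4πR²·σT_eq⁴, so T_eq⁴ = S(1−A)/(4σ).
T_eq = [2.70×10⁵ × 0.36 / (4 × 5.67×10⁻⁸)]^(1/4) = (4.29×10¹¹)^(1/4) = 809 K.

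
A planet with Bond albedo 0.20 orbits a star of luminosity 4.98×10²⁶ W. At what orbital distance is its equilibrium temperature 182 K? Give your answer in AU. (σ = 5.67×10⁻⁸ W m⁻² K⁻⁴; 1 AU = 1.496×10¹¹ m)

From T_eq⁴ = L(1−A)/(16πσd²): d = √[L(1−A)/(16πσT_eq⁴)].
d = √[4.98×10²⁶ × 0.80 / (16π × 5.67×10⁻⁸ × (182)⁴)] = 3.57×10¹¹ m = 2.39 AU.

d ≈ 2.39 AU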